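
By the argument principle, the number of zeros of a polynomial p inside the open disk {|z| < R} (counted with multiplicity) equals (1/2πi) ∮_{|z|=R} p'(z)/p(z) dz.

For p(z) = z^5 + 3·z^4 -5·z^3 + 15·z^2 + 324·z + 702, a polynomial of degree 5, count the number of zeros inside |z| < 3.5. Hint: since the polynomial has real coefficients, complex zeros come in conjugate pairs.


The zeros of p are: (-3 + 2i), (-3 - 2i), -3, (3 + 3i), (3 - 3i).
Their magnitudes are: 3.606, 3.606, 3, 4.243, 4.243.
Zeros with |z| < R = 3.5: -3.
Count = 1.
By the argument principle, (1/2πi) ∮_{|z|=R} p'(z)/p(z) dz equals exactly this count.

Number of zeros inside |z| < 3.5: 1.


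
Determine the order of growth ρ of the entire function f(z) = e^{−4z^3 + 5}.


|e^{−4z^3 + 5}| = e^{Re(-4·z^3) + 5} ≤ e^{4|z|^3 + 5} = e^{4r^3 + 5} on |z| = r, so ρ ≤ 3. Choosing z on |z|=r so that -4·z^3 is real positive (always possible by picking arg z appropriately) gives |f(z)| = e^{4r^3 + 5}, matching the bound. The additive constant 5 does not affect log log M(r) ~ 3·log r. Hence ρ = 3.
Therefore ρ = 3.

Order ρ = 3.


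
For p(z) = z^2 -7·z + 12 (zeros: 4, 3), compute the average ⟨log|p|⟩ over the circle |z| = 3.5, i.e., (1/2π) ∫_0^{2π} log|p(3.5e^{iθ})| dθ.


Zeros: 3, 4; r = 3.5.
Inside |z| < r: 3. Outside (|z| ≥ r): 4.
p(0) = 12, so log|p(0)| = log(12) = 2.4849.
Apply Jensen: I(r) = log|p(0)| + Σ_k log(r/|z_k|), summed over zeros inside |z| < r.
  log(r/|z_k|) for z_k = 3: log(3.5/3) = 0.1542
  Outside zeros (4) contribute nothing to the Jensen sum.
Sum over inside zeros: 0.1542.
I(r) = log|p(0)| + (inside sum) = 2.4849 + 0.1542 = 2.6391.
Note: since some zeros are outside |z| ≤ r, the simplified n·log(r) form does NOT apply — only the inside zeros contribute.

I(r) ≈ 2.6391.


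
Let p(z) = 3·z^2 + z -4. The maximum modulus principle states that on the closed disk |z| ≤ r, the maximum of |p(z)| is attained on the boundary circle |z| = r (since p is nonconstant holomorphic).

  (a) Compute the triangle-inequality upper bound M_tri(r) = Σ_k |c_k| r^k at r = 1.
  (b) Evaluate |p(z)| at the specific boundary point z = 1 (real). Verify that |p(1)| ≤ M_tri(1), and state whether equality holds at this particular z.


Coefficients: c_0 = -4, c_1 = 1, c_2 = 3. Radius r = 1.
Part (a). Triangle bound: M_tri(r) = Σ_k |c_k| r^k
  = |-4|·1^0 + |1|·1^1 + |3|·1^2
  = 4 + 1 + 3 = 8.
This bounds M(r) := max_{|z|=r} |p(z)| from above; equality holds iff all terms c_k z^k can be made to align in phase at a single z on |z|=r.
Part (b). At z = 1 (real, on the circle |z| = r):
  p(1) = (-4)·1^0 + (1)·1^1 + (3)·1^2 = 0.
  |p(1)| = 0.
Check: |p(1)| = 0 ≤ 8 = M_tri(1). ✓ Equality does not hold at z = 1 (the coefficients have mixed signs, so the terms do not all align in phase there).

M_tri(1) = 8; |p(1)| = 0; equality at z=1: no.


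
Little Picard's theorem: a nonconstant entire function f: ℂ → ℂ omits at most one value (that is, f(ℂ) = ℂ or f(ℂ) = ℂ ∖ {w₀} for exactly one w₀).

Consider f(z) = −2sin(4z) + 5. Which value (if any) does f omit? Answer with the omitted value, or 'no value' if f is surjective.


Little Picard bounds the complement of f(ℂ) to at most one point.
sin is entire and surjective onto ℂ: for every w ∈ ℂ, sin(ζ) = w has a solution ζ ∈ ℂ (e.g., via the complex inverse arcsin). With ζ = 4z this gives z = ζ/(4). Then -2·sin(4z) takes every value in -2·ℂ = ℂ, and adding 5 is a bijection of ℂ. So f is surjective and omits no value. (Note: only on the real line is sin bounded by [−1, 1].)

Omitted value: no value.


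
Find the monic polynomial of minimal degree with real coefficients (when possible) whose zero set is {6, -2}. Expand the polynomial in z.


The polynomial is p(z) = ∏_{α ∈ S} (z − α), where S = {6, -2}.
Expanding the product yields: p(z) = z^2 -4·z -12.
The resulting polynomial has degree 2 and real coefficients as required.

p(z) = z^2 -4·z -12.


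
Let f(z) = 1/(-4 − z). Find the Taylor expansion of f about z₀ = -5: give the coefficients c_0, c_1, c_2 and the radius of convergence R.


Let w = z − z₀, so z = z₀ + w.
Then -4 − z = -4 − (z₀ + w) = (-4 − z₀) − w = 1 − w.
f(z) = 1/(1 − w) = (1/(1)) · 1/(1 − w/(1)) = Σ_{n≥0} w^n / (1)^(n+1).
So c_n = 1/(1)^(n+1):
  c_0 = 1/(1)^1 = 1.
  c_1 = 1/(1)^2 = 1.
  c_2 = 1/(1)^3 = 1.
The series is valid for |w/d| < 1, i.e. |z − z₀| < |d|.
Radius of convergence: R = |-4 − z₀| = |1| = 1 (distance from z₀ to the singularity z = -4).

c_0 = 1, c_1 = 1, c_2 = 1; R = 1.


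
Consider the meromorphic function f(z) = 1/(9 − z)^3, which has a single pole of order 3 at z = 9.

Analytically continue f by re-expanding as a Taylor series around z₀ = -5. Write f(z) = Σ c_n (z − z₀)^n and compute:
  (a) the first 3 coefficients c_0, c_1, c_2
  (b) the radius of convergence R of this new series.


Let w = z − z₀, so z = z₀ + w.
Then 9 − z = 9 − (z₀ + w) = (9 − z₀) − w = 14 − w.
f(z) = 1/(14 − w)^3 = (1/(14)^3) · (1 − w/(14))^{−3}.
By the binomial series (1−u)^{−3} = Σ_{n≥0} C(n+2, 2) u^n for |u|<1, with u = w/(14):
  c_n = C(n+2, 2) / (14)^(n+3).
  c_0 = 1/(14)^3 = 1/2744.
  c_1 = 3/(14)^4 = 3/38416.
  c_2 = 6/(14)^5 = 3/268912.
The series is valid for |w/d| < 1, i.e. |z − z₀| < |d|.
Radius of convergence: R = |9 − z₀| = |14| = 14 (distance from z₀ to the singularity z = 9).

c_0 = 1/2744, c_1 = 3/38416, c_2 = 3/268912; R = 14.


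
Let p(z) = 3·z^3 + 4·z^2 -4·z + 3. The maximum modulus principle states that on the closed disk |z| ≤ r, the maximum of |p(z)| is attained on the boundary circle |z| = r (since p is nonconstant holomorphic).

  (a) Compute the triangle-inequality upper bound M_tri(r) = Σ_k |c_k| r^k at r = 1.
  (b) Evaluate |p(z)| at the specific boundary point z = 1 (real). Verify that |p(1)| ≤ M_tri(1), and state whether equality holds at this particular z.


Coefficients: c_0 = 3, c_1 = -4, c_2 = 4, c_3 = 3. Radius r = 1.
Part (a). Triangle bound: M_tri(r) = Σ_k |c_k| r^k
  = |3|·1^0 + |-4|·1^1 + |4|·1^2 + |3|·1^3
  = 3 + 4 + 4 + 3 = 14.
This bounds M(r) := max_{|z|=r} |p(z)| from above; equality holds iff all terms c_k z^k can be made to align in phase at a single z on |z|=r.
Part (b). At z = 1 (real, on the circle |z| = r):
  p(1) = (3)·1^0 + (-4)·1^1 + (4)·1^2 + (3)·1^3 = 6.
  |p(1)| = 6.
Check: |p(1)| = 6 ≤ 14 = M_tri(1). ✓ Equality does not hold at z = 1 (the coefficients have mixed signs, so the terms do not all align in phase there).

M_tri(1) = 14; |p(1)| = 6; equality at z=1: no.


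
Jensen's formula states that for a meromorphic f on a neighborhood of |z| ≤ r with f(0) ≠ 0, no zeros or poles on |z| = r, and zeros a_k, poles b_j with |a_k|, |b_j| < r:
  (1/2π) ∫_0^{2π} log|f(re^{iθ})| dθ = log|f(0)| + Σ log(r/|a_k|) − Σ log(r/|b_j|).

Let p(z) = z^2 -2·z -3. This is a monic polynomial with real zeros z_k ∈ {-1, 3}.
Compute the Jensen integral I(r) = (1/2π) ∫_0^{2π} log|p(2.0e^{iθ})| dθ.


Zeros: -1, 3; r = 2.0.
Inside |z| < r: -1. Outside (|z| ≥ r): 3.
p(0) = -3, so log|p(0)| = log(3) = 1.0986.
Apply Jensen: I(r) = log|p(0)| + Σ_k log(r/|z_k|), summed over zeros inside |z| < r.
  log(r/|z_k|) for z_k = -1: log(2.0/1) = 0.6931
  Outside zeros (3) contribute nothing to the Jensen sum.
Sum over inside zeros: 0.6931.
I(r) = log|p(0)| + (inside sum) = 1.0986 + 0.6931 = 1.7918.
Note: since some zeros are outside |z| ≤ r, the simplified n·log(r) form does NOT apply — only the inside zeros contribute.

I(r) ≈ 1.7918.


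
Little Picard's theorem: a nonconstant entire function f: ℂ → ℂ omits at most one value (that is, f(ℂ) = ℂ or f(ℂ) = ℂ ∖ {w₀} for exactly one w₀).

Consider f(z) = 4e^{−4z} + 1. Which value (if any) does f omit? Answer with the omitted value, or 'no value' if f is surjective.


Little Picard bounds the complement of f(ℂ) to at most one point.
e^{−4z} is never zero on ℂ, so 4·e^{−4z} takes every value in ℂ ∖ {0}. Adding 1 shifts the range to ℂ ∖ {1}. Thus f omits exactly the value 1.

Omitted value: 1.


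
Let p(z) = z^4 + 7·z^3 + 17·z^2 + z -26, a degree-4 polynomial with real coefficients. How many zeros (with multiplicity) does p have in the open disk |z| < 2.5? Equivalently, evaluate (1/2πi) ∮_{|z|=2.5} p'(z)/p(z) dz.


The zeros of p are: 1, -2, (-3 + 2i), (-3 - 2i).
Their magnitudes are: 1, 2, 3.606, 3.606.
Zeros with |z| < R = 2.5: 1, -2.
Count = 2.
By the argument principle, (1/2πi) ∮_{|z|=R} p'(z)/p(z) dz equals exactly this count.

Number of zeros inside |z| < 2.5: 2.


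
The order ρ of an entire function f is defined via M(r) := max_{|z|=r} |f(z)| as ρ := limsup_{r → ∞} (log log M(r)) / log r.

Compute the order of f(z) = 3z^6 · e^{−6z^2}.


M(r) = max_{|z|=r} |3|·|z|^6·|e^{−6z^2}| = 3·r^6 · e^{6r^2} (the factors attain their maxima compatibly on |z|=r). Then log M(r) = log 3 + 6·log r + 6r^2, dominated by the last term, so log log M(r) ~ 2·log r. The polynomial factor 3z^6 contributes only a log r term and does not affect the order. ρ = 2.
Therefore ρ = 2.

Order ρ = 2.


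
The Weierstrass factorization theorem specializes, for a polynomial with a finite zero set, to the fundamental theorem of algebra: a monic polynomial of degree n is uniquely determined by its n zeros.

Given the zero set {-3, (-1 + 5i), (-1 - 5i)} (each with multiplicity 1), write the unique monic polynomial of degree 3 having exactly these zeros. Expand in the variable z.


The polynomial is p(z) = ∏_{α ∈ S} (z − α), where S = {-3, (-1 + 5i), (-1 - 5i)}.
Expanding the product yields: p(z) = z^3 + 5·z^2 + 32·z + 78.
Note conjugate pairs combine to real quadratics: (z − (-1+5i))(z − (-1−5i)) = z² + 2z + 26.
The resulting polynomial has degree 3 and real coefficients as required.

p(z) = z^3 + 5·z^2 + 32·z + 78.


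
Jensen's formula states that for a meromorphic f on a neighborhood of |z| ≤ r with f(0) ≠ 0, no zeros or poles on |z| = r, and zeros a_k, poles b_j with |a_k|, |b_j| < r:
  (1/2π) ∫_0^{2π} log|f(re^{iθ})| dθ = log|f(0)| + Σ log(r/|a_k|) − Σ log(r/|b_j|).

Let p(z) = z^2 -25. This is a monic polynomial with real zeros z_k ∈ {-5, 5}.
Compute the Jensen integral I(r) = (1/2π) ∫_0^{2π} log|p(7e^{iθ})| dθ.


Zeros: -5, 5; r = 7.
Inside |z| < r: -5, 5. Outside (|z| ≥ r): ∅.
p(0) = -25, so log|p(0)| = log(25) = 3.2189.
Apply Jensen: I(r) = log|p(0)| + Σ_k log(r/|z_k|), summed over zeros inside |z| < r.
  log(r/|z_k|) for z_k = -5: log(7/5) = 0.3365
  log(r/|z_k|) for z_k = 5: log(7/5) = 0.3365
Sum over inside zeros: 0.6729.
I(r) = log|p(0)| + (inside sum) = 3.2189 + 0.6729 = 3.8918.
Closed form (all zeros inside, monic): I(r) = n·log(r) = 2·log(7) = 3.8918. ✓

I(r) ≈ 3.8918.


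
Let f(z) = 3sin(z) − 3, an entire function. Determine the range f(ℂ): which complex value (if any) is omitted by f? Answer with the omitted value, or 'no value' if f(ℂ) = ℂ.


Little Picard bounds the complement of f(ℂ) to at most one point.
sin is entire and surjective onto ℂ: for every w ∈ ℂ, sin(ζ) = w has a solution ζ ∈ ℂ (e.g., via the complex inverse arcsin). With ζ = z this gives z = ζ/(1). Then 3·sin(z) takes every value in 3·ℂ = ℂ, and adding -3 is a bijection of ℂ. So f is surjective and omits no value. (Note: only on the real line is sin bounded by [−1, 1].)

Omitted value: no value.


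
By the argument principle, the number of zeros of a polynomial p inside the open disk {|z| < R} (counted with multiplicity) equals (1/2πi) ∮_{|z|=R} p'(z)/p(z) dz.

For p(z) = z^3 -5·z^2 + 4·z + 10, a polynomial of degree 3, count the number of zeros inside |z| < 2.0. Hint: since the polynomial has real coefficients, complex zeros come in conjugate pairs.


The zeros of p are: -1, (3 + 1i), (3 - 1i).
Their magnitudes are: 1, 3.162, 3.162.
Zeros with |z| < R = 2.0: -1.
Count = 1.
By the argument principle, (1/2πi) ∮_{|z|=R} p'(z)/p(z) dz equals exactly this count.

Number of zeros inside |z| < 2.0: 1.


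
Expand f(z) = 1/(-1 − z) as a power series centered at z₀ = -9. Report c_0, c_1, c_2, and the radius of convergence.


Let w = z − z₀, so z = z₀ + w.
Then -1 − z = -1 − (z₀ + w) = (-1 − z₀) − w = 8 − w.
f(z) = 1/(8 − w) = (1/(8)) · 1/(1 − w/(8)) = Σ_{n≥0} w^n / (8)^(n+1).
So c_n = 1/(8)^(n+1):
  c_0 = 1/(8)^1 = 1/8.
  c_1 = 1/(8)^2 = 1/64.
  c_2 = 1/(8)^3 = 1/512.
The series is valid for |w/d| < 1, i.e. |z − z₀| < |d|.
Radius of convergence: R = |-1 − z₀| = |8| = 8 (distance from z₀ to the singularity z = -1).

c_0 = 1/8, c_1 = 1/64, c_2 = 1/512; R = 8.


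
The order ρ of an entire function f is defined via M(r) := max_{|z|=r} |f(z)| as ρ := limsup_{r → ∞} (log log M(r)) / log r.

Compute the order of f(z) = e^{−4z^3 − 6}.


|e^{−4z^3 − 6}| = e^{Re(-4·z^3) + -6} ≤ e^{4|z|^3 + -6} = e^{4r^3 + -6} on |z| = r, so ρ ≤ 3. Choosing z on |z|=r so that -4·z^3 is real positive (always possible by picking arg z appropriately) gives |f(z)| = e^{4r^3 + -6}, matching the bound. The additive constant -6 does not affect log log M(r) ~ 3·log r. Hence ρ = 3.
Therefore ρ = 3.

Order ρ = 3.


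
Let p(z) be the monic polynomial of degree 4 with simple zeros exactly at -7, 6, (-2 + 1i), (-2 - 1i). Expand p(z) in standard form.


The polynomial is p(z) = ∏_{α ∈ S} (z − α), where S = {-7, 6, (-2 + 1i), (-2 - 1i)}.
Expanding the product yields: p(z) = z^4 + 5·z^3 -33·z^2 -163·z -210.
Note conjugate pairs combine to real quadratics: (z − (-2+1i))(z − (-2−1i)) = z² + 4z + 5.
The resulting polynomial has degree 4 and real coefficients as required.

p(z) = z^4 + 5·z^3 -33·z^2 -163·z -210.


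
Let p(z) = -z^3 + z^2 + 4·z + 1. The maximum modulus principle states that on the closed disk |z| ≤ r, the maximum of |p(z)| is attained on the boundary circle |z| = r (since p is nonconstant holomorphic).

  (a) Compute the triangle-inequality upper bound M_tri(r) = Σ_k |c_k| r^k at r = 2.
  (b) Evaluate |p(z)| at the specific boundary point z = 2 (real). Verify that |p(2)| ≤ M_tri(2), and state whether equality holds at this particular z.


Coefficients: c_0 = 1, c_1 = 4, c_2 = 1, c_3 = -1. Radius r = 2.
Part (a). Triangle bound: M_tri(r) = Σ_k |c_k| r^k
  = |1|·2^0 + |4|·2^1 + |1|·2^2 + |-1|·2^3
  = 1 + 8 + 4 + 8 = 21.
This bounds M(r) := max_{|z|=r} |p(z)| from above; equality holds iff all terms c_k z^k can be made to align in phase at a single z on |z|=r.
Part (b). At z = 2 (real, on the circle |z| = r):
  p(2) = (1)·2^0 + (4)·2^1 + (1)·2^2 + (-1)·2^3 = 5.
  |p(2)| = 5.
Check: |p(2)| = 5 ≤ 21 = M_tri(2). ✓ Equality does not hold at z = 2 (the coefficients have mixed signs, so the terms do not all align in phase there).

M_tri(2) = 21; |p(2)| = 5; equality at z=2: no.


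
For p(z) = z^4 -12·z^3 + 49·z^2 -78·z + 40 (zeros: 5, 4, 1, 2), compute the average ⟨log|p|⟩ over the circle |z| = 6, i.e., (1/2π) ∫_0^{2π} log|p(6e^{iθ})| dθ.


Zeros: 1, 2, 4, 5; r = 6.
Inside |z| < r: 1, 2, 4, 5. Outside (|z| ≥ r): ∅.
p(0) = 40, so log|p(0)| = log(40) = 3.6889.
Apply Jensen: I(r) = log|p(0)| + Σ_k log(r/|z_k|), summed over zeros inside |z| < r.
  log(r/|z_k|) for z_k = 5: log(6/5) = 0.1823
  log(r/|z_k|) for z_k = 4: log(6/4) = 0.4055
  log(r/|z_k|) for z_k = 1: log(6/1) = 1.7918
  log(r/|z_k|) for z_k = 2: log(6/2) = 1.0986
Sum over inside zeros: 3.4782.
I(r) = log|p(0)| + (inside sum) = 3.6889 + 3.4782 = 7.1670.
Closed form (all zeros inside, monic): I(r) = n·log(r) = 4·log(6) = 7.1670. ✓

I(r) ≈ 7.1670.


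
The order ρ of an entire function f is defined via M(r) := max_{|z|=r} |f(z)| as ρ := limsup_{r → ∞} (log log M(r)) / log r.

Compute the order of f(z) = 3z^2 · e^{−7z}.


M(r) = max_{|z|=r} |3|·|z|^2·|e^{−7z}| = 3·r^2 · e^{7r^1} (the factors attain their maxima compatibly on |z|=r). Then log M(r) = log 3 + 2·log r + 7r^1, dominated by the last term, so log log M(r) ~ 1·log r. The polynomial factor 3z^2 contributes only a log r term and does not affect the order. ρ = 1.
Therefore ρ = 1.

Order ρ = 1.


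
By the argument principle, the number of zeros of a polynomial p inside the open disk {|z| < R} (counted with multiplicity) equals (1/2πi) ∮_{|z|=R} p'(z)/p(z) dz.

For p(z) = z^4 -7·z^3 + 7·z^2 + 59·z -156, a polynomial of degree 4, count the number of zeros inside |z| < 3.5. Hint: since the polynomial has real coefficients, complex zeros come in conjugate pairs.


The zeros of p are: -3, (3 + 2i), (3 - 2i), 4.
Their magnitudes are: 3, 3.606, 3.606, 4.
Zeros with |z| < R = 3.5: -3.
Count = 1.
By the argument principle, (1/2πi) ∮_{|z|=R} p'(z)/p(z) dz equals exactly this count.

Number of zeros inside |z| < 3.5: 1.


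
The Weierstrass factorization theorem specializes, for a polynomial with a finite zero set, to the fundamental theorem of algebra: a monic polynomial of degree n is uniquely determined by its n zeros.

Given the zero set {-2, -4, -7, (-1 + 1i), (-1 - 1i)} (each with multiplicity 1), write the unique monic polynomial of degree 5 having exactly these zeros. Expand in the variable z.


The polynomial is p(z) = ∏_{α ∈ S} (z − α), where S = {-2, -4, -7, (-1 + 1i), (-1 - 1i)}.
Expanding the product yields: p(z) = z^5 + 15·z^4 + 78·z^3 + 182·z^2 + 212·z + 112.
Note conjugate pairs combine to real quadratics: (z − (-1+1i))(z − (-1−1i)) = z² + 2z + 2.
The resulting polynomial has degree 5 and real coefficients as required.

p(z) = z^5 + 15·z^4 + 78·z^3 + 182·z^2 + 212·z + 112.


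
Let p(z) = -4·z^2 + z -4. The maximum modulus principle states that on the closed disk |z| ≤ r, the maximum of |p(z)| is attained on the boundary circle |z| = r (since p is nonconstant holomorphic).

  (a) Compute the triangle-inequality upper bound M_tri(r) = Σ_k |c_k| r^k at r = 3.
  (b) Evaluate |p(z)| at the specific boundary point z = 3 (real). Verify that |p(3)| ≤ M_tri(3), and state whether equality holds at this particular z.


Coefficients: c_0 = -4, c_1 = 1, c_2 = -4. Radius r = 3.
Part (a). Triangle bound: M_tri(r) = Σ_k |c_k| r^k
  = |-4|·3^0 + |1|·3^1 + |-4|·3^2
  = 4 + 3 + 36 = 43.
This bounds M(r) := max_{|z|=r} |p(z)| from above; equality holds iff all terms c_k z^k can be made to align in phase at a single z on |z|=r.
Part (b). At z = 3 (real, on the circle |z| = r):
  p(3) = (-4)·3^0 + (1)·3^1 + (-4)·3^2 = -37.
  |p(3)| = 37.
Check: |p(3)| = 37 ≤ 43 = M_tri(3). ✓ Equality does not hold at z = 3 (the coefficients have mixed signs, so the terms do not all align in phase there).

M_tri(3) = 43; |p(3)| = 37; equality at z=3: no.


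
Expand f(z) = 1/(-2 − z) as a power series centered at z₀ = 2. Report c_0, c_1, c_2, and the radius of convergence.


Let w = z − z₀, so z = z₀ + w.
Then -2 − z = -2 − (z₀ + w) = (-2 − z₀) − w = -4 − w.
f(z) = 1/(-4 − w) = (1/(-4)) · 1/(1 − w/(-4)) = Σ_{n≥0} w^n / (-4)^(n+1).
So c_n = 1/(-4)^(n+1):
  c_0 = 1/(-4)^1 = -1/4.
  c_1 = 1/(-4)^2 = 1/16.
  c_2 = 1/(-4)^3 = -1/64.
The series is valid for |w/d| < 1, i.e. |z − z₀| < |d|.
Radius of convergence: R = |-2 − z₀| = |-4| = 4 (distance from z₀ to the singularity z = -2).

c_0 = -1/4, c_1 = 1/16, c_2 = -1/64; R = 4.


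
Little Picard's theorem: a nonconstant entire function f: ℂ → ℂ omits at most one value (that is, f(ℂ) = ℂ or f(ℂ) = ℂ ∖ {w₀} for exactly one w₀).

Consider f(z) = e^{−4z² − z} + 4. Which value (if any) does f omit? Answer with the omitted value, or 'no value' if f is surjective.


Little Picard bounds the complement of f(ℂ) to at most one point.
The exponent g(z) = −4z² − z is a nonconstant polynomial, hence surjective onto ℂ. So e^{g(z)} takes every value in {e^w : w ∈ ℂ} = ℂ ∖ {0}. Adding 4 shifts the range to ℂ ∖ {4}. f omits exactly 4.

Omitted value: 4.


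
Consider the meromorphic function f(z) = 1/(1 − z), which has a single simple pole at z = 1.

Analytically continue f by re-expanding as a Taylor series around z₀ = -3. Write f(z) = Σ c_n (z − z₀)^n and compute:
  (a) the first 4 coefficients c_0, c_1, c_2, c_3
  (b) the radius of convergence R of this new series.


Let w = z − z₀, so z = z₀ + w.
Then 1 − z = 1 − (z₀ + w) = (1 − z₀) − w = 4 − w.
f(z) = 1/(4 − w) = (1/(4)) · 1/(1 − w/(4)) = Σ_{n≥0} w^n / (4)^(n+1).
So c_n = 1/(4)^(n+1):
  c_0 = 1/(4)^1 = 1/4.
  c_1 = 1/(4)^2 = 1/16.
  c_2 = 1/(4)^3 = 1/64.
  c_3 = 1/(4)^4 = 1/256.
The series is valid for |w/d| < 1, i.e. |z − z₀| < |d|.
Radius of convergence: R = |1 − z₀| = |4| = 4 (distance from z₀ to the singularity z = 1).

c_0 = 1/4, c_1 = 1/16, c_2 = 1/64, c_3 = 1/256; R = 4.


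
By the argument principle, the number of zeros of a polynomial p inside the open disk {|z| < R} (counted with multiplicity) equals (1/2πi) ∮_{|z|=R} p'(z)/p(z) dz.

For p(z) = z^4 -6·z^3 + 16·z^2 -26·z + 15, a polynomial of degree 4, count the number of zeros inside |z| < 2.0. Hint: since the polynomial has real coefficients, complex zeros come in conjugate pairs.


The zeros of p are: 3, 1, (1 + 2i), (1 - 2i).
Their magnitudes are: 3, 1, 2.236, 2.236.
Zeros with |z| < R = 2.0: 1.
Count = 1.
By the argument principle, (1/2πi) ∮_{|z|=R} p'(z)/p(z) dz equals exactly this count.

Number of zeros inside |z| < 2.0: 1.


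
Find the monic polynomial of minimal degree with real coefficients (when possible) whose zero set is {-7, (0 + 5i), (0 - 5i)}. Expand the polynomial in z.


The polynomial is p(z) = ∏_{α ∈ S} (z − α), where S = {-7, (0 + 5i), (0 - 5i)}.
Expanding the product yields: p(z) = z^3 + 7·z^2 + 25·z + 175.
Note conjugate pairs combine to real quadratics: (z − (0+5i))(z − (0−5i)) = z² + 25.
The resulting polynomial has degree 3 and real coefficients as required.

p(z) = z^3 + 7·z^2 + 25·z + 175.


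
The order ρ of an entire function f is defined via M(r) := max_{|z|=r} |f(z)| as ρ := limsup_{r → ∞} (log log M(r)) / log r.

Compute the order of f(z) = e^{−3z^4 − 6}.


|e^{−3z^4 − 6}| = e^{Re(-3·z^4) + -6} ≤ e^{3|z|^4 + -6} = e^{3r^4 + -6} on |z| = r, so ρ ≤ 4. Choosing z on |z|=r so that -3·z^4 is real positive (always possible by picking arg z appropriately) gives |f(z)| = e^{3r^4 + -6}, matching the bound. The additive constant -6 does not affect log log M(r) ~ 4·log r. Hence ρ = 4.
Therefore ρ = 4.

Order ρ = 4.


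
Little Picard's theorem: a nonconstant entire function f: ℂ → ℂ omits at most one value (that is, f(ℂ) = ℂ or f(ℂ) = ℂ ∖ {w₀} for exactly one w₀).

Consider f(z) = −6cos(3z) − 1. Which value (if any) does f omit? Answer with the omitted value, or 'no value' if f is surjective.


Little Picard bounds the complement of f(ℂ) to at most one point.
cos is entire and surjective onto ℂ: for every w ∈ ℂ, cos(ζ) = w has a solution ζ ∈ ℂ (e.g., via the complex inverse arccos). With ζ = 3z this gives z = ζ/(3). Then -6·cos(3z) takes every value in -6·ℂ = ℂ, and adding -1 is a bijection of ℂ. So f is surjective and omits no value. (Note: only on the real line is cos bounded by [−1, 1].)

Omitted value: no value.


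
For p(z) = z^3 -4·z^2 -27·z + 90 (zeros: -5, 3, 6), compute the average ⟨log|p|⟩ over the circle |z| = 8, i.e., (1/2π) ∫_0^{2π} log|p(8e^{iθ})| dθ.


Zeros: -5, 3, 6; r = 8.
Inside |z| < r: -5, 3, 6. Outside (|z| ≥ r): ∅.
p(0) = 90, so log|p(0)| = log(90) = 4.4998.
Apply Jensen: I(r) = log|p(0)| + Σ_k log(r/|z_k|), summed over zeros inside |z| < r.
  log(r/|z_k|) for z_k = -5: log(8/5) = 0.4700
  log(r/|z_k|) for z_k = 3: log(8/3) = 0.9808
  log(r/|z_k|) for z_k = 6: log(8/6) = 0.2877
Sum over inside zeros: 1.7385.
I(r) = log|p(0)| + (inside sum) = 4.4998 + 1.7385 = 6.2383.
Closed form (all zeros inside, monic): I(r) = n·log(r) = 3·log(8) = 6.2383. ✓

I(r) ≈ 6.2383.


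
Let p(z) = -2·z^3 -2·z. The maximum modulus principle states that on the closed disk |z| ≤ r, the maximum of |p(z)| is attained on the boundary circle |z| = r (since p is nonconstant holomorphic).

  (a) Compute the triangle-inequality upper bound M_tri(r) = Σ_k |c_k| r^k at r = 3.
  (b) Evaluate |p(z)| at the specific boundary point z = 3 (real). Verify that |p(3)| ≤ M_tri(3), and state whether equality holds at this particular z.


Coefficients: c_0 = 0, c_1 = -2, c_2 = 0, c_3 = -2. Radius r = 3.
Part (a). Triangle bound: M_tri(r) = Σ_k |c_k| r^k
  = |0|·3^0 + |-2|·3^1 + |0|·3^2 + |-2|·3^3
  = 0 + 6 + 0 + 54 = 60.
This bounds M(r) := max_{|z|=r} |p(z)| from above; equality holds iff all terms c_k z^k can be made to align in phase at a single z on |z|=r.
Part (b). At z = 3 (real, on the circle |z| = r):
  p(3) = (0)·3^0 + (-2)·3^1 + (0)·3^2 + (-2)·3^3 = -60.
  |p(3)| = 60.
Since all nonzero coefficients share the same sign, |p(3)| = 60 = M_tri(3); the triangle bound is attained at z = 3, so in fact M(r) = 60.

M_tri(3) = 60; |p(3)| = 60; equality at z=3: yes.


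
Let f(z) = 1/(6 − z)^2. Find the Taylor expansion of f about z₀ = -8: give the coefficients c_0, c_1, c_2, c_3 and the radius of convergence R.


Let w = z − z₀, so z = z₀ + w.
Then 6 − z = 6 − (z₀ + w) = (6 − z₀) − w = 14 − w.
f(z) = 1/(14 − w)^2 = (1/(14)^2) · (1 − w/(14))^{−2}.
By the binomial series (1−u)^{−2} = Σ_{n≥0} C(n+1, 1) u^n for |u|<1, with u = w/(14):
  c_n = C(n+1, 1) / (14)^(n+2).
  c_0 = 1/(14)^2 = 1/196.
  c_1 = 2/(14)^3 = 1/1372.
  c_2 = 3/(14)^4 = 3/38416.
  c_3 = 4/(14)^5 = 1/134456.
The series is valid for |w/d| < 1, i.e. |z − z₀| < |d|.
Radius of convergence: R = |6 − z₀| = |14| = 14 (distance from z₀ to the singularity z = 6).

c_0 = 1/196, c_1 = 1/1372, c_2 = 3/38416, c_3 = 1/134456; R = 14.


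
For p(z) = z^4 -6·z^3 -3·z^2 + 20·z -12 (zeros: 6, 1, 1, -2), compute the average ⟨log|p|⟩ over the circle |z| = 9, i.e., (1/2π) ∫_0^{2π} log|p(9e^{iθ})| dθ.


Zeros: -2, 1, 1, 6; r = 9.
Inside |z| < r: -2, 1, 1, 6. Outside (|z| ≥ r): ∅.
p(0) = -12, so log|p(0)| = log(12) = 2.4849.
Apply Jensen: I(r) = log|p(0)| + Σ_k log(r/|z_k|), summed over zeros inside |z| < r.
  log(r/|z_k|) for z_k = 6: log(9/6) = 0.4055
  log(r/|z_k|) for z_k = 1: log(9/1) = 2.1972
  log(r/|z_k|) for z_k = 1: log(9/1) = 2.1972
  log(r/|z_k|) for z_k = -2: log(9/2) = 1.5041
Sum over inside zeros: 6.3040.
I(r) = log|p(0)| + (inside sum) = 2.4849 + 6.3040 = 8.7889.
Closed form (all zeros inside, monic): I(r) = n·log(r) = 4·log(9) = 8.7889. ✓

I(r) ≈ 8.7889.


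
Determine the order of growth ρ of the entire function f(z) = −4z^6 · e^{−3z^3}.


M(r) = max_{|z|=r} |-4|·|z|^6·|e^{−3z^3}| = 4·r^6 · e^{3r^3} (the factors attain their maxima compatibly on |z|=r). Then log M(r) = log 4 + 6·log r + 3r^3, dominated by the last term, so log log M(r) ~ 3·log r. The polynomial factor -4z^6 contributes only a log r term and does not affect the order. ρ = 3.
Therefore ρ = 3.

Order ρ = 3.


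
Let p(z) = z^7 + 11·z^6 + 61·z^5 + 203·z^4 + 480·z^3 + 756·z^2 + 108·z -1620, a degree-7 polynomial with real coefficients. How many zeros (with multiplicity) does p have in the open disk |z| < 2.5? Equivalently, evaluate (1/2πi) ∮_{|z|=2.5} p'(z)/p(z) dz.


The zeros of p are: (-3 + 1i), (-3 - 1i), 1, (0 + 3i), (0 - 3i), (-3 + 3i), (-3 - 3i).
Their magnitudes are: 3.162, 3.162, 1, 3, 3, 4.243, 4.243.
Zeros with |z| < R = 2.5: 1.
Count = 1.
By the argument principle, (1/2πi) ∮_{|z|=R} p'(z)/p(z) dz equals exactly this count.

Number of zeros inside |z| < 2.5: 1.


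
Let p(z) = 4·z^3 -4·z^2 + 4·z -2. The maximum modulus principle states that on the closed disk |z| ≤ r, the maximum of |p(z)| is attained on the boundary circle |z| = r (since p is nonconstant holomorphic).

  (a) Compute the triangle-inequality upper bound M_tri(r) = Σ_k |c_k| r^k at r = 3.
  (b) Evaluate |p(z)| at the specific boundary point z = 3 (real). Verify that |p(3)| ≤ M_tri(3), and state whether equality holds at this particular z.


Coefficients: c_0 = -2, c_1 = 4, c_2 = -4, c_3 = 4. Radius r = 3.
Part (a). Triangle bound: M_tri(r) = Σ_k |c_k| r^k
  = |-2|·3^0 + |4|·3^1 + |-4|·3^2 + |4|·3^3
  = 2 + 12 + 36 + 108 = 158.
This bounds M(r) := max_{|z|=r} |p(z)| from above; equality holds iff all terms c_k z^k can be made to align in phase at a single z on |z|=r.
Part (b). At z = 3 (real, on the circle |z| = r):
  p(3) = (-2)·3^0 + (4)·3^1 + (-4)·3^2 + (4)·3^3 = 82.
  |p(3)| = 82.
Check: |p(3)| = 82 ≤ 158 = M_tri(3). ✓ Equality does not hold at z = 3 (the coefficients have mixed signs, so the terms do not all align in phase there).

M_tri(3) = 158; |p(3)| = 82; equality at z=3: no.


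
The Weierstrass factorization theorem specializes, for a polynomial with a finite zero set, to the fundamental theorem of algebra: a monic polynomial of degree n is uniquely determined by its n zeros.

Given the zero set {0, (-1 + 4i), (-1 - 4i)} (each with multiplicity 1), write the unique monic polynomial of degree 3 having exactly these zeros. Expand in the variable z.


The polynomial is p(z) = ∏_{α ∈ S} (z − α), where S = {0, (-1 + 4i), (-1 - 4i)}.
Expanding the product yields: p(z) = z^3 + 2·z^2 + 17·z.
Note conjugate pairs combine to real quadratics: (z − (-1+4i))(z − (-1−4i)) = z² + 2z + 17.
The resulting polynomial has degree 3 and real coefficients as required.

p(z) = z^3 + 2·z^2 + 17·z.


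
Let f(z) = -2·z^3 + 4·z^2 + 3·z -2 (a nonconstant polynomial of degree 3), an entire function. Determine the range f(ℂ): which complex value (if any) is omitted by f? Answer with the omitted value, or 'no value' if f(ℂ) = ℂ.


Little Picard bounds the complement of f(ℂ) to at most one point.
For every w ∈ ℂ, the equation p(z) − w = 0 is a nonconstant polynomial in z and hence has at least one root by the fundamental theorem of algebra. So p is surjective onto ℂ, omitting no value.

Omitted value: no value.


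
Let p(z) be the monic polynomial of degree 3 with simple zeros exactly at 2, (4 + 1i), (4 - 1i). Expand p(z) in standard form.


The polynomial is p(z) = ∏_{α ∈ S} (z − α), where S = {2, (4 + 1i), (4 - 1i)}.
Expanding the product yields: p(z) = z^3 -10·z^2 + 33·z -34.
Note conjugate pairs combine to real quadratics: (z − (4+1i))(z − (4−1i)) = z² − 8z + 17.
The resulting polynomial has degree 3 and real coefficients as required.

p(z) = z^3 -10·z^2 + 33·z -34.


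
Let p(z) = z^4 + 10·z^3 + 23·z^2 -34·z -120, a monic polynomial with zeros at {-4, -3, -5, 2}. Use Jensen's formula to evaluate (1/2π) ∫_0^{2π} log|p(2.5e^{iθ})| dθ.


Zeros: -5, -4, -3, 2; r = 2.5.
Inside |z| < r: 2. Outside (|z| ≥ r): -5, -4, -3.
p(0) = -120, so log|p(0)| = log(120) = 4.7875.
Apply Jensen: I(r) = log|p(0)| + Σ_k log(r/|z_k|), summed over zeros inside |z| < r.
  log(r/|z_k|) for z_k = 2: log(2.5/2) = 0.2231
  Outside zeros (-5, -4, -3) contribute nothing to the Jensen sum.
Sum over inside zeros: 0.2231.
I(r) = log|p(0)| + (inside sum) = 4.7875 + 0.2231 = 5.0106.
Note: since some zeros are outside |z| ≤ r, the simplified n·log(r) form does NOT apply — only the inside zeros contribute.

I(r) ≈ 5.0106.


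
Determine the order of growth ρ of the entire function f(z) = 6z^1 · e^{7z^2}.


M(r) = max_{|z|=r} |6|·|z|^1·|e^{7z^2}| = 6·r^1 · e^{7r^2} (the factors attain their maxima compatibly on |z|=r). Then log M(r) = log 6 + 1·log r + 7r^2, dominated by the last term, so log log M(r) ~ 2·log r. The polynomial factor 6z^1 contributes only a log r term and does not affect the order. ρ = 2.
Therefore ρ = 2.

Order ρ = 2.


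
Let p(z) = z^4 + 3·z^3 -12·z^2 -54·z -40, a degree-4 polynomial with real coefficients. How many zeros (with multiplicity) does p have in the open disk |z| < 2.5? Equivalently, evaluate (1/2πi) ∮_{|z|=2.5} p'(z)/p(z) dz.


The zeros of p are: (-3 + 1i), (-3 - 1i), 4, -1.
Their magnitudes are: 3.162, 3.162, 4, 1.
Zeros with |z| < R = 2.5: -1.
Count = 1.
By the argument principle, (1/2πi) ∮_{|z|=R} p'(z)/p(z) dz equals exactly this count.

Number of zeros inside |z| < 2.5: 1.


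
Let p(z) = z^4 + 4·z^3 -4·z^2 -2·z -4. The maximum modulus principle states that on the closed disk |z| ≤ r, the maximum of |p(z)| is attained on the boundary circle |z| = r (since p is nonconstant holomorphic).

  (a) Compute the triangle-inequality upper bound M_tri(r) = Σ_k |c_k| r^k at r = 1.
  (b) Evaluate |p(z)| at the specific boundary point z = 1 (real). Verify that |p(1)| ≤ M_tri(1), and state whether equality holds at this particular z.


Coefficients: c_0 = -4, c_1 = -2, c_2 = -4, c_3 = 4, c_4 = 1. Radius r = 1.
Part (a). Triangle bound: M_tri(r) = Σ_k |c_k| r^k
  = |-4|·1^0 + |-2|·1^1 + |-4|·1^2 + |4|·1^3 + |1|·1^4
  = 4 + 2 + 4 + 4 + 1 = 15.
This bounds M(r) := max_{|z|=r} |p(z)| from above; equality holds iff all terms c_k z^k can be made to align in phase at a single z on |z|=r.
Part (b). At z = 1 (real, on the circle |z| = r):
  p(1) = (-4)·1^0 + (-2)·1^1 + (-4)·1^2 + (4)·1^3 + (1)·1^4 = -5.
  |p(1)| = 5.
Check: |p(1)| = 5 ≤ 15 = M_tri(1). ✓ Equality does not hold at z = 1 (the coefficients have mixed signs, so the terms do not all align in phase there).

M_tri(1) = 15; |p(1)| = 5; equality at z=1: no.


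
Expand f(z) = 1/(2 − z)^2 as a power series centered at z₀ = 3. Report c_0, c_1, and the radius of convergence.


Let w = z − z₀, so z = z₀ + w.
Then 2 − z = 2 − (z₀ + w) = (2 − z₀) − w = -1 − w.
f(z) = 1/(-1 − w)^2 = (1/(-1)^2) · (1 − w/(-1))^{−2}.
By the binomial series (1−u)^{−2} = Σ_{n≥0} C(n+1, 1) u^n for |u|<1, with u = w/(-1):
  c_n = C(n+1, 1) / (-1)^(n+2).
  c_0 = 1/(-1)^2 = 1.
  c_1 = 2/(-1)^3 = -2.
The series is valid for |w/d| < 1, i.e. |z − z₀| < |d|.
Radius of convergence: R = |2 − z₀| = |-1| = 1 (distance from z₀ to the singularity z = 2).

c_0 = 1, c_1 = -2; R = 1.


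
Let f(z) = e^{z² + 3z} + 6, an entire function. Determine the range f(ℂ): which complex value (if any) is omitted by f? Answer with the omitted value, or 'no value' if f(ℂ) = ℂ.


Little Picard bounds the complement of f(ℂ) to at most one point.
The exponent g(z) = z² + 3z is a nonconstant polynomial, hence surjective onto ℂ. So e^{g(z)} takes every value in {e^w : w ∈ ℂ} = ℂ ∖ {0}. Adding 6 shifts the range to ℂ ∖ {6}. f omits exactly 6.

Omitted value: 6.


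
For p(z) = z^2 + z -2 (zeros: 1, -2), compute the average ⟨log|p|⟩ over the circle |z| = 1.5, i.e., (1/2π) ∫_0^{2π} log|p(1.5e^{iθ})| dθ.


Zeros: -2, 1; r = 1.5.
Inside |z| < r: 1. Outside (|z| ≥ r): -2.
p(0) = -2, so log|p(0)| = log(2) = 0.6931.
Apply Jensen: I(r) = log|p(0)| + Σ_k log(r/|z_k|), summed over zeros inside |z| < r.
  log(r/|z_k|) for z_k = 1: log(1.5/1) = 0.4055
  Outside zeros (-2) contribute nothing to the Jensen sum.
Sum over inside zeros: 0.4055.
I(r) = log|p(0)| + (inside sum) = 0.6931 + 0.4055 = 1.0986.
Note: since some zeros are outside |z| ≤ r, the simplified n·log(r) form does NOT apply — only the inside zeros contribute.

I(r) ≈ 1.0986.


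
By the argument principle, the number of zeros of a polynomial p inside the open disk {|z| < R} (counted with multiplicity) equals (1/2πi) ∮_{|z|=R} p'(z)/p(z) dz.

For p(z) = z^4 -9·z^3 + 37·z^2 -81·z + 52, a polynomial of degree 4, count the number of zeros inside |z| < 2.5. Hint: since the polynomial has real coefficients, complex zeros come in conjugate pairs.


The zeros of p are: 1, 4, (2 + 3i), (2 - 3i).
Their magnitudes are: 1, 4, 3.606, 3.606.
Zeros with |z| < R = 2.5: 1.
Count = 1.
By the argument principle, (1/2πi) ∮_{|z|=R} p'(z)/p(z) dz equals exactly this count.

Number of zeros inside |z| < 2.5: 1.


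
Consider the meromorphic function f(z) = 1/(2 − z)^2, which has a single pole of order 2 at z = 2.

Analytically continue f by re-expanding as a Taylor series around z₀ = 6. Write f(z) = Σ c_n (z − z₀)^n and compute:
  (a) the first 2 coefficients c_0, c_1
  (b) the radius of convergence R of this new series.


Let w = z − z₀, so z = z₀ + w.
Then 2 − z = 2 − (z₀ + w) = (2 − z₀) − w = -4 − w.
f(z) = 1/(-4 − w)^2 = (1/(-4)^2) · (1 − w/(-4))^{−2}.
By the binomial series (1−u)^{−2} = Σ_{n≥0} C(n+1, 1) u^n for |u|<1, with u = w/(-4):
  c_n = C(n+1, 1) / (-4)^(n+2).
  c_0 = 1/(-4)^2 = 1/16.
  c_1 = 2/(-4)^3 = -1/32.
The series is valid for |w/d| < 1, i.e. |z − z₀| < |d|.
Radius of convergence: R = |2 − z₀| = |-4| = 4 (distance from z₀ to the singularity z = 2).

c_0 = 1/16, c_1 = -1/32; R = 4.


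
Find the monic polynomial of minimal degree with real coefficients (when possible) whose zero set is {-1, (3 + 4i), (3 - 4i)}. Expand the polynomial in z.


The polynomial is p(z) = ∏_{α ∈ S} (z − α), where S = {-1, (3 + 4i), (3 - 4i)}.
Expanding the product yields: p(z) = z^3 -5·z^2 + 19·z + 25.
Note conjugate pairs combine to real quadratics: (z − (3+4i))(z − (3−4i)) = z² − 6z + 25.
The resulting polynomial has degree 3 and real coefficients as required.

p(z) = z^3 -5·z^2 + 19·z + 25.


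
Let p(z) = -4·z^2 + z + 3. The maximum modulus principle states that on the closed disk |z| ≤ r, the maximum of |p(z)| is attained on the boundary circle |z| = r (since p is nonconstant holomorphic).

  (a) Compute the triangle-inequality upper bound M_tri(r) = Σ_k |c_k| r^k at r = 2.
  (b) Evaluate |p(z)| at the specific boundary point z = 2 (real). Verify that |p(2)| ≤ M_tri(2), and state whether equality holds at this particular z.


Coefficients: c_0 = 3, c_1 = 1, c_2 = -4. Radius r = 2.
Part (a). Triangle bound: M_tri(r) = Σ_k |c_k| r^k
  = |3|·2^0 + |1|·2^1 + |-4|·2^2
  = 3 + 2 + 16 = 21.
This bounds M(r) := max_{|z|=r} |p(z)| from above; equality holds iff all terms c_k z^k can be made to align in phase at a single z on |z|=r.
Part (b). At z = 2 (real, on the circle |z| = r):
  p(2) = (3)·2^0 + (1)·2^1 + (-4)·2^2 = -11.
  |p(2)| = 11.
Check: |p(2)| = 11 ≤ 21 = M_tri(2). ✓ Equality does not hold at z = 2 (the coefficients have mixed signs, so the terms do not all align in phase there).

M_tri(2) = 21; |p(2)| = 11; equality at z=2: no.


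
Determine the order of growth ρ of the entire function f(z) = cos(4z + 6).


cos(w) is a linear combination of e^{iw} and e^{−iw} (or e^w, e^{−w} in the hyperbolic case), so |cos(w)| ≤ e^{|w|}. With w = 4z + 6, |w| ≤ 4|z| + 6 = 4r + 6 on |z| = r, giving M(r) ≤ e^{4r + 6}, so ρ ≤ 1. On a suitable ray (z = it for sin/cos; z = t for sinh/cosh, t real → ∞), |cos(4z + 6)| grows like e^{4|t|}/2, so ρ ≥ 1. Hence ρ = 1.
Therefore ρ = 1.

Order ρ = 1.


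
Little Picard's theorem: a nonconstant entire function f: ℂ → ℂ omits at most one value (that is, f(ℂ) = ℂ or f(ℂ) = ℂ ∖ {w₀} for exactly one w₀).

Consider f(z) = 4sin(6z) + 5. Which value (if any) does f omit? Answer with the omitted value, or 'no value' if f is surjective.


Little Picard bounds the complement of f(ℂ) to at most one point.
sin is entire and surjective onto ℂ: for every w ∈ ℂ, sin(ζ) = w has a solution ζ ∈ ℂ (e.g., via the complex inverse arcsin). With ζ = 6z this gives z = ζ/(6). Then 4·sin(6z) takes every value in 4·ℂ = ℂ, and adding 5 is a bijection of ℂ. So f is surjective and omits no value. (Note: only on the real line is sin bounded by [−1, 1].)

Omitted value: no value.


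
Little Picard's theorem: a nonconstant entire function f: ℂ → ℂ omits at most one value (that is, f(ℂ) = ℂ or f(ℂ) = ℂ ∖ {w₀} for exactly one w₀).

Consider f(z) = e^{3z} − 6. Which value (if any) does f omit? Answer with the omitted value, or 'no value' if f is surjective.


Little Picard bounds the complement of f(ℂ) to at most one point.
e^{3z} is never zero on ℂ, so 1·e^{3z} takes every value in ℂ ∖ {0}. Adding -6 shifts the range to ℂ ∖ {-6}. Thus f omits exactly the value -6.

Omitted value: -6.


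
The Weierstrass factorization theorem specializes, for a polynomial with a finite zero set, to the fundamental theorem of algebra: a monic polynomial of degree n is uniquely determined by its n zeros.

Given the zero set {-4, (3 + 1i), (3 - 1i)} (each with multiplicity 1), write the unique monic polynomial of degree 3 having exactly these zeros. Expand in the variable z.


The polynomial is p(z) = ∏_{α ∈ S} (z − α), where S = {-4, (3 + 1i), (3 - 1i)}.
Expanding the product yields: p(z) = z^3 -2·z^2 -14·z + 40.
Note conjugate pairs combine to real quadratics: (z − (3+1i))(z − (3−1i)) = z² − 6z + 10.
The resulting polynomial has degree 3 and real coefficients as required.

p(z) = z^3 -2·z^2 -14·z + 40.
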